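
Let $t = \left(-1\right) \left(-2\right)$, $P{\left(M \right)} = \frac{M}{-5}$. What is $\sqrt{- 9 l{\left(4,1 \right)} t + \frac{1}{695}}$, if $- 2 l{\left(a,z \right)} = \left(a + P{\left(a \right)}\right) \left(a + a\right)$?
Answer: $\frac{\sqrt{111289655}}{695} \approx 15.179$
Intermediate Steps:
$P{\left(M \right)} = - \frac{M}{5}$ ($P{\left(M \right)} = M \left(- \frac{1}{5}\right) = - \frac{M}{5}$)
$t = 2$
$l{\left(a,z \right)} = - \frac{4 a^{2}}{5}$ ($l{\left(a,z \right)} = - \frac{\left(a - \frac{a}{5}\right) \left(a + a\right)}{2} = - \frac{\frac{4 a}{5} \cdot 2 a}{2} = - \frac{\frac{8}{5} a^{2}}{2} = - \frac{4 a^{2}}{5}$)
$\sqrt{- 9 l{\left(4,1 \right)} t + \frac{1}{695}} = \sqrt{- 9 \left(- \frac{4 \cdot 4^{2}}{5}\right) 2 + \frac{1}{695}} = \sqrt{- 9 \left(\left(- \frac{4}{5}\right) 16\right) 2 + \frac{1}{695}} = \sqrt{\left(-9\right) \left(- \frac{64}{5}\right) 2 + \frac{1}{695}} = \sqrt{\frac{576}{5} \cdot 2 + \frac{1}{695}} = \sqrt{\frac{1152}{5} + \frac{1}{695}} = \sqrt{\frac{160129}{695}} = \frac{\sqrt{111289655}}{695}$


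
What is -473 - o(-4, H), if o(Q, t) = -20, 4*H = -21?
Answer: -453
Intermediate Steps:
H = -21/4 (H = (¼)*(-21) = -21/4 ≈ -5.2500)
-473 - o(-4, H) = -473 - 1*(-20) = -473 + 20 = -453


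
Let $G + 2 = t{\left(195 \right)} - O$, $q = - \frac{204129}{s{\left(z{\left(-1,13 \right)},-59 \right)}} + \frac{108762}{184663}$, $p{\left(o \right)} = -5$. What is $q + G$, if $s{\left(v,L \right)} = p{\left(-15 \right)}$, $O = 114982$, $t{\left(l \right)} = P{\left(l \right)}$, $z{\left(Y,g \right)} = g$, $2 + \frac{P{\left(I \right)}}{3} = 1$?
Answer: $- \frac{68473604568}{923315} \approx -74161.0$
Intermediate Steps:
$P{\left(I \right)} = -3$ ($P{\left(I \right)} = -6 + 3 \cdot 1 = -6 + 3 = -3$)
$t{\left(l \right)} = -3$
$s{\left(v,L \right)} = -5$
$q = \frac{37695617337}{923315}$ ($q = - \frac{204129}{-5} + \frac{108762}{184663} = \left(-204129\right) \left(- \frac{1}{5}\right) + 108762 \cdot \frac{1}{184663} = \frac{204129}{5} + \frac{108762}{184663} = \frac{37695617337}{923315} \approx 40826.0$)
$G = -114987$ ($G = -2 - 114985 = -114987$)
$q + G = \frac{37695617337}{923315} - 114987 = - \frac{68473604568}{923315}$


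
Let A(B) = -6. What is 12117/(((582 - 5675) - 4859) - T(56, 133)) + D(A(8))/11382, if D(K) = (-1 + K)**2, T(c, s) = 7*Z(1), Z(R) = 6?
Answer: -4908071/4062561 ≈ -1.2081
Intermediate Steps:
T(c, s) = 42 (T(c, s) = 7*6 = 42)
12117/(((582 - 5675) - 4859) - T(56, 133)) + D(A(8))/11382 = 12117/(((582 - 5675) - 4859) - 1*42) + (-1 - 6)**2/11382 = 12117/((-5093 - 4859) - 42) + (-7)**2*(1/11382) = 12117/(-9952 - 42) + 49*(1/11382) = 12117/(-9994) + 7/1626 = 12117*(-1/9994) + 7/1626 = -12117/9994 + 7/1626 = -4908071/4062561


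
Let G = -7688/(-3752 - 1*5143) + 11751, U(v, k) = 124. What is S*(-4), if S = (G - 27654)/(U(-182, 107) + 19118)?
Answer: 282898994/85578795 ≈ 3.3057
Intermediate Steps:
G = 104532833/8895 (G = -7688/(-3752 - 5143) + 11751 = -7688/(-8895) + 11751 = -7688*(-1/8895) + 11751 = 7688/8895 + 11751 = 104532833/8895 ≈ 11752.)
S = -141449497/171157590 (S = (104532833/8895 - 27654)/(124 + 19118) = -141449497/8895/19242 = -141449497/8895*1/19242 = -141449497/171157590 ≈ -0.82643)
S*(-4) = -141449497/171157590*(-4) = 282898994/85578795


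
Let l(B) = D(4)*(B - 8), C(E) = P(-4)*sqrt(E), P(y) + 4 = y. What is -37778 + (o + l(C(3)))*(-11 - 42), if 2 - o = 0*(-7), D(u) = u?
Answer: -36188 + 1696*sqrt(3) ≈ -33250.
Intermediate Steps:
P(y) = -4 + y
o = 2 (o = 2 - 0*(-7) = 2 - 1*0 = 2 + 0 = 2)
C(E) = -8*sqrt(E) (C(E) = (-4 - 4)*sqrt(E) = -8*sqrt(E))
l(B) = -32 + 4*B (l(B) = 4*(B - 8) = 4*(-8 + B) = -32 + 4*B)
-37778 + (o + l(C(3)))*(-11 - 42) = -37778 + (2 + (-32 + 4*(-8*sqrt(3))))*(-11 - 42) = -37778 + (2 + (-32 - 32*sqrt(3)))*(-53) = -37778 + (-30 - 32*sqrt(3))*(-53) = -37778 + (1590 + 1696*sqrt(3)) = -36188 + 1696*sqrt(3)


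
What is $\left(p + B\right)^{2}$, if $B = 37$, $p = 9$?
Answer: $2116$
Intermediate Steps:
$\left(p + B\right)^{2} = \left(9 + 37\right)^{2} = 46^{2} = 2116$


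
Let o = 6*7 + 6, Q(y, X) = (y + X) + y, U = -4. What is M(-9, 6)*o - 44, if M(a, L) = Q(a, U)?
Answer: -1100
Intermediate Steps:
Q(y, X) = X + 2*y (Q(y, X) = (X + y) + y = X + 2*y)
M(a, L) = -4 + 2*a
o = 48 (o = 42 + 6 = 48)
M(-9, 6)*o - 44 = (-4 + 2*(-9))*48 - 44 = (-4 - 18)*48 - 44 = -22*48 - 44 = -1056 - 44 = -1100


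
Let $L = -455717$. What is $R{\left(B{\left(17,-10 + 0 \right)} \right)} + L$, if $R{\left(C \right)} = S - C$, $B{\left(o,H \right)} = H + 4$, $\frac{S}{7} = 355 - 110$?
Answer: $-453996$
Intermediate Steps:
$S = 1715$ ($S = 7 \left(355 - 110\right) = 7 \cdot 245 = 1715$)
$B{\left(o,H \right)} = 4 + H$
$R{\left(C \right)} = 1715 - C$
$R{\left(B{\left(17,-10 + 0 \right)} \right)} + L = \left(1715 - \left(4 + \left(-10 + 0\right)\right)\right) - 455717 = \left(1715 - \left(4 - 10\right)\right) - 455717 = \left(1715 - -6\right) - 455717 = \left(1715 + 6\right) - 455717 = 1721 - 455717 = -453996$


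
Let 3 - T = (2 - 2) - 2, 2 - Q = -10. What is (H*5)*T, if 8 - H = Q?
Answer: -100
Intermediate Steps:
Q = 12 (Q = 2 - 1*(-10) = 2 + 10 = 12)
H = -4 (H = 8 - 1*12 = 8 - 12 = -4)
T = 5 (T = 3 - ((2 - 2) - 2) = 3 - (0 - 2) = 3 - 1*(-2) = 3 + 2 = 5)
(H*5)*T = -4*5*5 = -20*5 = -100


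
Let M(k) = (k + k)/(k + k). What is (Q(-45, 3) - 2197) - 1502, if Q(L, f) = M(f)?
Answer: -3698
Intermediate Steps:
M(k) = 1 (M(k) = (2*k)/((2*k)) = (2*k)*(1/(2*k)) = 1)
Q(L, f) = 1
(Q(-45, 3) - 2197) - 1502 = (1 - 2197) - 1502 = -2196 - 1502 = -3698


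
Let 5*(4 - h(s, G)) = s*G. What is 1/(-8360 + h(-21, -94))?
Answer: -5/43754 ≈ -0.00011428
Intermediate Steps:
h(s, G) = 4 - G*s/5 (h(s, G) = 4 - s*G/5 = 4 - G*s/5)
1/(-8360 + h(-21, -94)) = 1/(-8360 + (4 - ⅕*(-94)*(-21))) = 1/(-8360 + (4 - 1974/5)) = 1/(-8360 - 1954/5) = 1/(-43754/5) = -5/43754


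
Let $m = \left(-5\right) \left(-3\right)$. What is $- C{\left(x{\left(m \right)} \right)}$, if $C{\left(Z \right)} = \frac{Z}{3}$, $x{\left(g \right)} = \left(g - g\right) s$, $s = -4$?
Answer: $0$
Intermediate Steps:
$m = 15$
$x{\left(g \right)} = 0$ ($x{\left(g \right)} = \left(g - g\right) \left(-4\right) = 0 \left(-4\right) = 0$)
$C{\left(Z \right)} = \frac{Z}{3}$ ($C{\left(Z \right)} = Z \frac{1}{3} = \frac{Z}{3}$)
$- C{\left(x{\left(m \right)} \right)} = - \frac{0}{3} = \left(-1\right) 0 = 0$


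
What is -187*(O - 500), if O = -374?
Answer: 163438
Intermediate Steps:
-187*(O - 500) = -187*(-374 - 500) = -187*(-874) = 163438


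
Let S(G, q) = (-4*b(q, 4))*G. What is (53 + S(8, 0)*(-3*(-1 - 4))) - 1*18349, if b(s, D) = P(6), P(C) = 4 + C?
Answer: -23096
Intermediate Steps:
b(s, D) = 10 (b(s, D) = 4 + 6 = 10)
S(G, q) = -40*G (S(G, q) = (-4*10)*G = -40*G)
(53 + S(8, 0)*(-3*(-1 - 4))) - 1*18349 = (53 + (-40*8)*(-3*(-1 - 4))) - 1*18349 = (53 - (-960)*(-5)) - 18349 = (53 - 320*15) - 18349 = (53 - 4800) - 18349 = -4747 - 18349 = -23096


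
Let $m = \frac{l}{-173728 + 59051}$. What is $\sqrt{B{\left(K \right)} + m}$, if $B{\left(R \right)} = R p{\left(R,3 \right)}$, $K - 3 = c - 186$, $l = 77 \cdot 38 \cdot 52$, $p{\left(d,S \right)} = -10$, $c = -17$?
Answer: $\frac{6 \sqrt{730116120086}}{114677} \approx 44.707$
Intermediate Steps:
$l = 152152$ ($l = 2926 \cdot 52 = 152152$)
$K = -200$ ($K = 3 - 203 = -200$)
$m = - \frac{152152}{114677}$ ($m = \frac{152152}{-173728 + 59051} = \frac{152152}{-114677} = 152152 \left(- \frac{1}{114677}\right) = - \frac{152152}{114677} \approx -1.3268$)
$B{\left(R \right)} = - 10 R$ ($B{\left(R \right)} = R \left(-10\right) = - 10 R$)
$\sqrt{B{\left(K \right)} + m} = \sqrt{\left(-10\right) \left(-200\right) - \frac{152152}{114677}} = \sqrt{2000 - \frac{152152}{114677}} = \sqrt{\frac{229201848}{114677}} = \frac{6 \sqrt{730116120086}}{114677}$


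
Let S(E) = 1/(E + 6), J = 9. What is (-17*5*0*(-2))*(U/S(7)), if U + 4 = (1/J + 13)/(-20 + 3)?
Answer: 0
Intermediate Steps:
U = -730/153 (U = -4 + (1/9 + 13)/(-20 + 3) = -4 + (⅑ + 13)/(-17) = -4 + (118/9)*(-1/17) = -4 - 118/153 = -730/153 ≈ -4.7712)
S(E) = 1/(6 + E)
(-17*5*0*(-2))*(U/S(7)) = (-17*5*0*(-2))*(-730/(153*(1/(6 + 7)))) = (-0*(-2))*(-730/(153*(1/13))) = (-17*0)*(-730/(153*1/13)) = 0*(-730/153*13) = 0*(-9490/153) = 0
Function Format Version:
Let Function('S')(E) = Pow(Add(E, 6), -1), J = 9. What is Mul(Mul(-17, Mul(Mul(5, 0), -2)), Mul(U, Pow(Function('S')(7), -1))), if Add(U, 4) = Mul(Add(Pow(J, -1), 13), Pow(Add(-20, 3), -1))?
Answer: 0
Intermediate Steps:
U = Rational(-730, 153) (U = Add(-4, Mul(Add(Pow(9, -1), 13), Pow(Add(-20, 3), -1))) = Add(-4, Mul(Add(Rational(1, 9), 13), Pow(-17, -1))) = Add(-4, Mul(Rational(118, 9), Rational(-1, 17))) = Add(-4, Rational(-118, 153)) = Rational(-730, 153) ≈ -4.7712)
Function('S')(E) = Pow(Add(6, E), -1)
Mul(Mul(-17, Mul(Mul(5, 0), -2)), Mul(U, Pow(Function('S')(7), -1))) = Mul(Mul(-17, Mul(Mul(5, 0), -2)), Mul(Rational(-730, 153), Pow(Pow(Add(6, 7), -1), -1))) = Mul(Mul(-17, Mul(0, -2)), Mul(Rational(-730, 153), Pow(Pow(13, -1), -1))) = Mul(Mul(-17, 0), Mul(Rational(-730, 153), Pow(Rational(1, 13), -1))) = Mul(0, Mul(Rational(-730, 153), 13)) = Mul(0, Rational(-9490, 153)) = 0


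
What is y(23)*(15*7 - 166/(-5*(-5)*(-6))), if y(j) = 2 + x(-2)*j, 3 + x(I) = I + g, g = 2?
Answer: -533186/75 ≈ -7109.1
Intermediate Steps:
x(I) = -1 + I (x(I) = -3 + (I + 2) = -3 + (2 + I) = -1 + I)
y(j) = 2 - 3*j (y(j) = 2 + (-1 - 2)*j = 2 - 3*j)
y(23)*(15*7 - 166/(-5*(-5)*(-6))) = (2 - 3*23)*(15*7 - 166/(-5*(-5)*(-6))) = (2 - 69)*(105 - 166/(25*(-6))) = -67*(105 - 166/(-150)) = -67*(105 - 166*(-1/150)) = -67*(105 + 83/75) = -67*7958/75 = -533186/75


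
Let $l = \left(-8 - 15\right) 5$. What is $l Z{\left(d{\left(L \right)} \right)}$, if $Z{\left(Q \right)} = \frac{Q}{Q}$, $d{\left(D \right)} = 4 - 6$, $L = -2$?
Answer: $-115$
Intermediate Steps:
$d{\left(D \right)} = -2$ ($d{\left(D \right)} = 4 - 6 = -2$)
$Z{\left(Q \right)} = 1$
$l = -115$ ($l = \left(-23\right) 5 = -115$)
$l Z{\left(d{\left(L \right)} \right)} = \left(-115\right) 1 = -115$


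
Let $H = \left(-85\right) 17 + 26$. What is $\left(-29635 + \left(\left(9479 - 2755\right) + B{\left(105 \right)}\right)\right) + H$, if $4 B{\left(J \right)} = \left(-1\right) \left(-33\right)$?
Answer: $- \frac{97287}{4} \approx -24322.0$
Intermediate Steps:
$B{\left(J \right)} = \frac{33}{4}$ ($B{\left(J \right)} = \frac{\left(-1\right) \left(-33\right)}{4} = \frac{1}{4} \cdot 33 = \frac{33}{4}$)
$H = -1419$ ($H = -1445 + 26 = -1419$)
$\left(-29635 + \left(\left(9479 - 2755\right) + B{\left(105 \right)}\right)\right) + H = \left(-29635 + \left(\left(9479 - 2755\right) + \frac{33}{4}\right)\right) - 1419 = \left(-29635 + \left(6724 + \frac{33}{4}\right)\right) - 1419 = \left(-29635 + \frac{26929}{4}\right) - 1419 = - \frac{91611}{4} - 1419 = - \frac{97287}{4}$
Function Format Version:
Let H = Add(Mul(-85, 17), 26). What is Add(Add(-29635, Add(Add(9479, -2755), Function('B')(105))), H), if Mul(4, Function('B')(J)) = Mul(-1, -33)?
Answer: Rational(-97287, 4) ≈ -24322.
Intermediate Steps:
Function('B')(J) = Rational(33, 4) (Function('B')(J) = Mul(Rational(1, 4), Mul(-1, -33)) = Mul(Rational(1, 4), 33) = Rational(33, 4))
H = -1419 (H = Add(-1445, 26) = -1419)
Add(Add(-29635, Add(Add(9479, -2755), Function('B')(105))), H) = Add(Add(-29635, Add(Add(9479, -2755), Rational(33, 4))), -1419) = Add(Add(-29635, Add(6724, Rational(33, 4))), -1419) = Add(Add(-29635, Rational(26929, 4)), -1419) = Add(Rational(-91611, 4), -1419) = Rational(-97287, 4)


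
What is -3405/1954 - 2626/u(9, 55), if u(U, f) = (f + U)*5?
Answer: -1555201/156320 ≈ -9.9488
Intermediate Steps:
u(U, f) = 5*U + 5*f (u(U, f) = (U + f)*5 = 5*U + 5*f)
-3405/1954 - 2626/u(9, 55) = -3405/1954 - 2626/(5*9 + 5*55) = -3405*1/1954 - 2626/(45 + 275) = -3405/1954 - 2626/320 = -3405/1954 - 2626*1/320 = -3405/1954 - 1313/160 = -1555201/156320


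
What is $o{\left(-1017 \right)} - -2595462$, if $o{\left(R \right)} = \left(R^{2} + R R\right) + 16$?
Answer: $4664056$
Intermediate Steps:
$o{\left(R \right)} = 16 + 2 R^{2}$ ($o{\left(R \right)} = \left(R^{2} + R^{2}\right) + 16 = 2 R^{2} + 16 = 16 + 2 R^{2}$)
$o{\left(-1017 \right)} - -2595462 = \left(16 + 2 \left(-1017\right)^{2}\right) - -2595462 = \left(16 + 2 \cdot 1034289\right) + 2595462 = \left(16 + 2068578\right) + 2595462 = 2068594 + 2595462 = 4664056$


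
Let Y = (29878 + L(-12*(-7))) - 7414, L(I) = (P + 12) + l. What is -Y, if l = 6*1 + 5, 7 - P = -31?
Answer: -22525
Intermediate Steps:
P = 38 (P = 7 - 1*(-31) = 7 + 31 = 38)
l = 11 (l = 6 + 5 = 11)
L(I) = 61 (L(I) = (38 + 12) + 11 = 50 + 11 = 61)
Y = 22525 (Y = (29878 + 61) - 7414 = 29939 - 7414 = 22525)
-Y = -1*22525 = -22525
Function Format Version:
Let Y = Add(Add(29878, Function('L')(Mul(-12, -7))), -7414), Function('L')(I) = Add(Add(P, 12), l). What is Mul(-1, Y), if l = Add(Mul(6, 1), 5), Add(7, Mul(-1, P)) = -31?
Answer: -22525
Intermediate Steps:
P = 38 (P = Add(7, Mul(-1, -31)) = Add(7, 31) = 38)
l = 11 (l = Add(6, 5) = 11)
Function('L')(I) = 61 (Function('L')(I) = Add(Add(38, 12), 11) = Add(50, 11) = 61)
Y = 22525 (Y = Add(Add(29878, 61), -7414) = Add(29939, -7414) = 22525)
Mul(-1, Y) = Mul(-1, 22525) = -22525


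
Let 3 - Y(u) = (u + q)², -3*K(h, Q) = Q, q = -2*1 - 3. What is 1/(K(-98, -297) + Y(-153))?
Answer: -1/24862 ≈ -4.0222e-5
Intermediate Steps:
q = -5 (q = -2 - 3 = -5)
K(h, Q) = -Q/3
Y(u) = 3 - (-5 + u)² (Y(u) = 3 - (u - 5)² = 3 - (-5 + u)²)
1/(K(-98, -297) + Y(-153)) = 1/(-⅓*(-297) + (3 - (-5 - 153)²)) = 1/(99 + (3 - 1*(-158)²)) = 1/(99 + (3 - 1*24964)) = 1/(99 + (3 - 24964)) = 1/(99 - 24961) = 1/(-24862) = -1/24862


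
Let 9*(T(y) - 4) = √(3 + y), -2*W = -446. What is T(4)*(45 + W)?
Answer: 1072 + 268*√7/9 ≈ 1150.8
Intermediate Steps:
W = 223 (W = -½*(-446) = 223)
T(y) = 4 + √(3 + y)/9
T(4)*(45 + W) = (4 + √(3 + 4)/9)*(45 + 223) = (4 + √7/9)*268 = 1072 + 268*√7/9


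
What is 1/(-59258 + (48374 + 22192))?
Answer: 1/11308 ≈ 8.8433e-5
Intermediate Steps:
1/(-59258 + (48374 + 22192)) = 1/(-59258 + 70566) = 1/11308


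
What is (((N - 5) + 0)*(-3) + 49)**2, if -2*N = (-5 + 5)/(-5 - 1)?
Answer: 4096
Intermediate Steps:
N = 0 (N = -(-5 + 5)/(2*(-5 - 1)) = -0/(-6) = -0*(-1)/6 = -1/2*0 = 0)
(((N - 5) + 0)*(-3) + 49)**2 = (((0 - 5) + 0)*(-3) + 49)**2 = ((-5 + 0)*(-3) + 49)**2 = (-5*(-3) + 49)**2 = (15 + 49)**2 = 64**2 = 4096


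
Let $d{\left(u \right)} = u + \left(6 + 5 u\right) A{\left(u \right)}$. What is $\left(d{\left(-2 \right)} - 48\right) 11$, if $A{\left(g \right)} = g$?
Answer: $-462$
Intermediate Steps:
$d{\left(u \right)} = u + u \left(6 + 5 u\right)$ ($d{\left(u \right)} = u + \left(6 + 5 u\right) u = u + u \left(6 + 5 u\right)$)
$\left(d{\left(-2 \right)} - 48\right) 11 = \left(- 2 \left(7 + 5 \left(-2\right)\right) - 48\right) 11 = \left(- 2 \left(7 - 10\right) - 48\right) 11 = \left(\left(-2\right) \left(-3\right) - 48\right) 11 = \left(6 - 48\right) 11 = \left(-42\right) 11 = -462$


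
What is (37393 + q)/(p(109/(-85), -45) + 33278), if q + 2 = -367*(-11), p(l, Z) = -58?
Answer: 10357/8305 ≈ 1.2471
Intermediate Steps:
q = 4035 (q = -2 - 367*(-11) = -2 + 4037 = 4035)
(37393 + q)/(p(109/(-85), -45) + 33278) = (37393 + 4035)/(-58 + 33278) = 41428/33220 = 41428*(1/33220) = 10357/8305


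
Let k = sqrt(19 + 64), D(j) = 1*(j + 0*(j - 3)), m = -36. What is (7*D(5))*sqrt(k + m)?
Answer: 35*sqrt(-36 + sqrt(83)) ≈ 181.49*I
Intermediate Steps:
D(j) = j (D(j) = 1*(j + 0*(-3 + j)) = 1*(j + 0) = 1*j = j)
k = sqrt(83) ≈ 9.1104
(7*D(5))*sqrt(k + m) = (7*5)*sqrt(sqrt(83) - 36) = 35*sqrt(-36 + sqrt(83))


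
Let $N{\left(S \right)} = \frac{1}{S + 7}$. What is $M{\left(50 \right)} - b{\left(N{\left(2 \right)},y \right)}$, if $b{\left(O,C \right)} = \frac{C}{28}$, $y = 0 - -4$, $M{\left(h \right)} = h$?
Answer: $\frac{349}{7} \approx 49.857$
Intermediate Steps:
$N{\left(S \right)} = \frac{1}{7 + S}$
$y = 4$ ($y = 0 + 4 = 4$)
$b{\left(O,C \right)} = \frac{C}{28}$ ($b{\left(O,C \right)} = C \frac{1}{28} = \frac{C}{28}$)
$M{\left(50 \right)} - b{\left(N{\left(2 \right)},y \right)} = 50 - \frac{1}{28} \cdot 4 = 50 - \frac{1}{7} = \frac{349}{7}$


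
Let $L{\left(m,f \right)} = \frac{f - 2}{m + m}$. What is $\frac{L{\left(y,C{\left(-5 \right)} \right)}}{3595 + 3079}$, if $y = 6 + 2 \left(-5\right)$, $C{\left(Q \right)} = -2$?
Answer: $\frac{1}{13348} \approx 7.4918 \cdot 10^{-5}$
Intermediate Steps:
$y = -4$ ($y = 6 - 10 = -4$)
$L{\left(m,f \right)} = \frac{-2 + f}{2 m}$
$\frac{L{\left(y,C{\left(-5 \right)} \right)}}{3595 + 3079} = \frac{\frac{1}{2} \frac{1}{-4} \left(-2 - 2\right)}{3595 + 3079} = \frac{\frac{1}{2} \left(- \frac{1}{4}\right) \left(-4\right)}{6674} = \frac{1}{6674} \cdot \frac{1}{2} = \frac{1}{13348}$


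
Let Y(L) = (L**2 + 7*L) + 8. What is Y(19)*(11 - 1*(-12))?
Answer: 11546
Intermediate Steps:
Y(L) = 8 + L**2 + 7*L
Y(19)*(11 - 1*(-12)) = (8 + 19**2 + 7*19)*(11 - 1*(-12)) = (8 + 361 + 133)*(11 + 12) = 502*23 = 11546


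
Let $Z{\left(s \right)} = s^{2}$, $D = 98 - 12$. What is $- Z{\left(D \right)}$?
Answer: $-7396$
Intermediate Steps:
$D = 86$ ($D = 98 - 12 = 86$)
$- Z{\left(D \right)} = - 86^{2} = \left(-1\right) 7396 = -7396$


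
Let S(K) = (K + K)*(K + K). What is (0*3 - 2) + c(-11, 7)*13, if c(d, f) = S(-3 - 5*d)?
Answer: 140606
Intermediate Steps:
S(K) = 4*K² (S(K) = (2*K)*(2*K) = 4*K²)
c(d, f) = 4*(-3 - 5*d)²
(0*3 - 2) + c(-11, 7)*13 = (0*3 - 2) + (4*(3 + 5*(-11))²)*13 = (0 - 2) + (4*(3 - 55)²)*13 = -2 + (4*(-52)²)*13 = -2 + (4*2704)*13 = -2 + 10816*13 = -2 + 140608 = 140606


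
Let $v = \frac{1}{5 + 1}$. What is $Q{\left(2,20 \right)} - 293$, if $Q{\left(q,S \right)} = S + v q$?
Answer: $- \frac{818}{3} \approx -272.67$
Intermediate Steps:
$v = \frac{1}{6} \approx 0.16667$
$Q{\left(q,S \right)} = S + \frac{q}{6}$
$Q{\left(2,20 \right)} - 293 = \left(20 + \frac{1}{6} \cdot 2\right) - 293 = \left(20 + \frac{1}{3}\right) - 293 = \frac{61}{3} - 293 = - \frac{818}{3}$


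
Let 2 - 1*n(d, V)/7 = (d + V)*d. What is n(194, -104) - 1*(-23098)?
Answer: -99108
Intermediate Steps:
n(d, V) = 14 - 7*d*(V + d) (n(d, V) = 14 - 7*(d + V)*d = 14 - 7*(V + d)*d = 14 - 7*d*(V + d))
n(194, -104) - 1*(-23098) = (14 - 7*194² - 7*(-104)*194) - 1*(-23098) = (14 - 7*37636 + 141232) + 23098 = (14 - 263452 + 141232) + 23098 = -122206 + 23098 = -99108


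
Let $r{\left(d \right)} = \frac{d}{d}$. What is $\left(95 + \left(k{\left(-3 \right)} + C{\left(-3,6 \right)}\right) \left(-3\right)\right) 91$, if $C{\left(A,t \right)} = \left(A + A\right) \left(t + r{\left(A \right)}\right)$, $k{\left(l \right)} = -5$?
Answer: $21476$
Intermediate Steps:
$r{\left(d \right)} = 1$
$C{\left(A,t \right)} = 2 A \left(1 + t\right)$ ($C{\left(A,t \right)} = \left(A + A\right) \left(t + 1\right) = 2 A \left(1 + t\right)$)
$\left(95 + \left(k{\left(-3 \right)} + C{\left(-3,6 \right)}\right) \left(-3\right)\right) 91 = \left(95 + \left(-5 + 2 \left(-3\right) \left(1 + 6\right)\right) \left(-3\right)\right) 91 = \left(95 + \left(-5 + 2 \left(-3\right) 7\right) \left(-3\right)\right) 91 = \left(95 + \left(-5 - 42\right) \left(-3\right)\right) 91 = \left(95 - -141\right) 91 = \left(95 + 141\right) 91 = 236 \cdot 91 = 21476$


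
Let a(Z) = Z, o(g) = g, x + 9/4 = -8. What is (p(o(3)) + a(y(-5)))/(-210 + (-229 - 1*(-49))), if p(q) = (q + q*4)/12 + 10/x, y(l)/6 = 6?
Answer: -1983/21320 ≈ -0.093011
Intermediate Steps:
y(l) = 36 (y(l) = 6*6 = 36)
x = -41/4 (x = -9/4 - 8 = -41/4 ≈ -10.250)
p(q) = -40/41 + 5*q/12 (p(q) = (q + q*4)/12 + 10/(-41/4) = (q + 4*q)*(1/12) + 10*(-4/41) = (5*q)*(1/12) - 40/41 = 5*q/12 - 40/41 = -40/41 + 5*q/12)
(p(o(3)) + a(y(-5)))/(-210 + (-229 - 1*(-49))) = ((-40/41 + (5/12)*3) + 36)/(-210 + (-229 - 1*(-49))) = ((-40/41 + 5/4) + 36)/(-210 + (-229 + 49)) = (45/164 + 36)/(-210 - 180) = (5949/164)/(-390) = (5949/164)*(-1/390) = -1983/21320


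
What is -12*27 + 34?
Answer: -290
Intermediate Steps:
-12*27 + 34 = -324 + 34 = -290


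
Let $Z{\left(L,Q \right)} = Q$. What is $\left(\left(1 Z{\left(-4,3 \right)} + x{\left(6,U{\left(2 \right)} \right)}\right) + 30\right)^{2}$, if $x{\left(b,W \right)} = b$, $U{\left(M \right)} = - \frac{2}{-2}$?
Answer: $1521$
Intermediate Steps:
$U{\left(M \right)} = 1$ ($U{\left(M \right)} = \left(-2\right) \left(- \frac{1}{2}\right) = 1$)
$\left(\left(1 Z{\left(-4,3 \right)} + x{\left(6,U{\left(2 \right)} \right)}\right) + 30\right)^{2} = \left(\left(1 \cdot 3 + 6\right) + 30\right)^{2} = \left(\left(3 + 6\right) + 30\right)^{2} = \left(9 + 30\right)^{2} = 39^{2} = 1521$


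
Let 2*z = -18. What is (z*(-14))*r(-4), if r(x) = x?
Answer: -504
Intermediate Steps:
z = -9 (z = (1/2)*(-18) = -9)
(z*(-14))*r(-4) = -9*(-14)*(-4) = 126*(-4) = -504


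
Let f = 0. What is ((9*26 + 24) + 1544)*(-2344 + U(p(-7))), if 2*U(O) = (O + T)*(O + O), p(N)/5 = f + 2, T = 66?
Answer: -2854368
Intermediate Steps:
p(N) = 10 (p(N) = 5*(0 + 2) = 5*2 = 10)
U(O) = O*(66 + O) (U(O) = ((O + 66)*(O + O))/2 = ((66 + O)*(2*O))/2 = (2*O*(66 + O))/2 = O*(66 + O))
((9*26 + 24) + 1544)*(-2344 + U(p(-7))) = ((9*26 + 24) + 1544)*(-2344 + 10*(66 + 10)) = ((234 + 24) + 1544)*(-2344 + 10*76) = (258 + 1544)*(-2344 + 760) = 1802*(-1584) = -2854368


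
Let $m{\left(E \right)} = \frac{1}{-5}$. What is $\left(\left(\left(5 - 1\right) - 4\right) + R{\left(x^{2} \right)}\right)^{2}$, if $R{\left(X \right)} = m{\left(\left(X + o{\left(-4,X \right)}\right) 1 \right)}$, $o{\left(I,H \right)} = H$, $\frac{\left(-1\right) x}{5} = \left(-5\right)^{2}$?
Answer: $\frac{1}{25} \approx 0.04$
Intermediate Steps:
$x = -125$ ($x = - 5 \left(-5\right)^{2} = \left(-5\right) 25 = -125$)
$m{\left(E \right)} = - \frac{1}{5}$
$R{\left(X \right)} = - \frac{1}{5}$
$\left(\left(\left(5 - 1\right) - 4\right) + R{\left(x^{2} \right)}\right)^{2} = \left(\left(\left(5 - 1\right) - 4\right) - \frac{1}{5}\right)^{2} = \left(\left(4 - 4\right) - \frac{1}{5}\right)^{2} = \left(0 - \frac{1}{5}\right)^{2} = \left(- \frac{1}{5}\right)^{2} = \frac{1}{25}$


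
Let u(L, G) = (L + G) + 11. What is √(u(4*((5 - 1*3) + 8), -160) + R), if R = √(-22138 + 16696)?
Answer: √(-109 + I*√5442) ≈ 3.3628 + 10.969*I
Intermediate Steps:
u(L, G) = 11 + G + L (u(L, G) = (G + L) + 11 = 11 + G + L)
R = I*√5442 (R = √(-5442) = I*√5442 ≈ 73.77*I)
√(u(4*((5 - 1*3) + 8), -160) + R) = √((11 - 160 + 4*((5 - 1*3) + 8)) + I*√5442) = √((11 - 160 + 4*((5 - 3) + 8)) + I*√5442) = √((11 - 160 + 4*(2 + 8)) + I*√5442) = √((11 - 160 + 4*10) + I*√5442) = √((11 - 160 + 40) + I*√5442) = √(-109 + I*√5442)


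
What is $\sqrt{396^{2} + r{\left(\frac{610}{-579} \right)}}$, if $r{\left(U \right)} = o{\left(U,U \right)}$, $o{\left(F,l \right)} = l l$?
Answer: $\frac{2 \sqrt{13142881189}}{579} \approx 396.0$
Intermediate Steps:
$o{\left(F,l \right)} = l^{2}$
$r{\left(U \right)} = U^{2}$
$\sqrt{396^{2} + r{\left(\frac{610}{-579} \right)}} = \sqrt{396^{2} + \left(\frac{610}{-579}\right)^{2}} = \sqrt{156816 + \left(610 \left(- \frac{1}{579}\right)\right)^{2}} = \sqrt{156816 + \left(- \frac{610}{579}\right)^{2}} = \sqrt{156816 + \frac{372100}{335241}} = \sqrt{\frac{52571524756}{335241}} = \frac{2 \sqrt{13142881189}}{579}$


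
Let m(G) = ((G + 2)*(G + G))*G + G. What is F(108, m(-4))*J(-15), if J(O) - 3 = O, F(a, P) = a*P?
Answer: 88128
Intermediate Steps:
m(G) = G + 2*G²*(2 + G) (m(G) = ((2 + G)*(2*G))*G + G = (2*G*(2 + G))*G + G = 2*G²*(2 + G) + G = G + 2*G²*(2 + G))
F(a, P) = P*a
J(O) = 3 + O
F(108, m(-4))*J(-15) = (-4*(1 + 2*(-4)² + 4*(-4))*108)*(3 - 15) = (-4*(1 + 2*16 - 16)*108)*(-12) = (-4*(1 + 32 - 16)*108)*(-12) = (-4*17*108)*(-12) = -68*108*(-12) = -7344*(-12) = 88128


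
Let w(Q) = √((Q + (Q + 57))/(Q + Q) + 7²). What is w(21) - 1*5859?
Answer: -5859 + √10066/14 ≈ -5851.8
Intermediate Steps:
w(Q) = √(49 + (57 + 2*Q)/(2*Q)) (w(Q) = √((Q + (57 + Q))/((2*Q)) + 49) = √((57 + 2*Q)*(1/(2*Q)) + 49) = √((57 + 2*Q)/(2*Q) + 49) = √(49 + (57 + 2*Q)/(2*Q)))
w(21) - 1*5859 = √(200 + 114/21)/2 - 1*5859 = √(200 + 114*(1/21))/2 - 5859 = √(200 + 38/7)/2 - 5859 = √(1438/7)/2 - 5859 = (√10066/7)/2 - 5859 = √10066/14 - 5859 = -5859 + √10066/14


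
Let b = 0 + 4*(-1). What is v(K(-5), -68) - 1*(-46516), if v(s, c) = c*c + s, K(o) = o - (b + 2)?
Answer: 51137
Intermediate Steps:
b = -4 (b = 0 - 4 = -4)
K(o) = 2 + o (K(o) = o - (-4 + 2) = o - 1*(-2) = o + 2 = 2 + o)
v(s, c) = s + c² (v(s, c) = c² + s = s + c²)
v(K(-5), -68) - 1*(-46516) = ((2 - 5) + (-68)²) - 1*(-46516) = (-3 + 4624) + 46516 = 4621 + 46516 = 51137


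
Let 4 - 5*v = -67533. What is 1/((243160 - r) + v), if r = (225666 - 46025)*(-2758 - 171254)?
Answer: 5/156299731797 ≈ 3.1990e-11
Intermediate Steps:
v = 67537/5 (v = ⅘ - ⅕*(-67533) = ⅘ + 67533/5 = 67537/5 ≈ 13507.)
r = -31259689692 (r = 179641*(-174012) = -31259689692)
1/((243160 - r) + v) = 1/((243160 - 1*(-31259689692)) + 67537/5) = 1/((243160 + 31259689692) + 67537/5) = 1/(31259932852 + 67537/5) = 1/(156299731797/5) = 5/156299731797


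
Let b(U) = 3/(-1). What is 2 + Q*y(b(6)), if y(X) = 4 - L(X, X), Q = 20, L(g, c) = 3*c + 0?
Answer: 262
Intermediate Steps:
b(U) = -3 (b(U) = 3*(-1) = -3)
L(g, c) = 3*c
y(X) = 4 - 3*X
2 + Q*y(b(6)) = 2 + 20*(4 - 3*(-3)) = 2 + 20*(4 + 9) = 2 + 20*13 = 2 + 260 = 262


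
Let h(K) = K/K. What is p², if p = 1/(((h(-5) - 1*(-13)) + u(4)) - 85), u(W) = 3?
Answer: 1/4624 ≈ 0.00021626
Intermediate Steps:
h(K) = 1
p = -1/68 (p = 1/(((1 - 1*(-13)) + 3) - 85) = 1/(((1 + 13) + 3) - 85) = 1/((14 + 3) - 85) = 1/(17 - 85) = 1/(-68) = -1/68 ≈ -0.014706)
p² = (-1/68)² = 1/4624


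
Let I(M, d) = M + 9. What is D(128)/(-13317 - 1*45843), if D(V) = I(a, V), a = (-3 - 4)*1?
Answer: -1/29580 ≈ -3.3807e-5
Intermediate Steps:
a = -7 (a = -7*1 = -7)
I(M, d) = 9 + M
D(V) = 2 (D(V) = 9 - 7 = 2)
D(128)/(-13317 - 1*45843) = 2/(-13317 - 1*45843) = 2/(-13317 - 45843) = 2/(-59160) = 2*(-1/59160) = -1/29580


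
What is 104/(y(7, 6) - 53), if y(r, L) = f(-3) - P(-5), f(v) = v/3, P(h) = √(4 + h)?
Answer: -5616/2917 + 104*I/2917 ≈ -1.9253 + 0.035653*I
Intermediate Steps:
f(v) = v/3 (f(v) = v*(⅓) = v/3)
y(r, L) = -1 - I (y(r, L) = (⅓)*(-3) - √(4 - 5) = -1 - √(-1) = -1 - I)
104/(y(7, 6) - 53) = 104/((-1 - I) - 53) = 104/(-54 - I) = ((-54 + I)/2917)*104 = 104*(-54 + I)/2917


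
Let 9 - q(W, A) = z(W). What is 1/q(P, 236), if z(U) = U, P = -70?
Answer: 1/79 ≈ 0.012658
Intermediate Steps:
q(W, A) = 9 - W
1/q(P, 236) = 1/(9 - 1*(-70)) = 1/(9 + 70) = 1/79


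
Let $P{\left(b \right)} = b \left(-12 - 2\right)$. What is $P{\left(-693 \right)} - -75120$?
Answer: $84822$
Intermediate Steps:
$P{\left(b \right)} = - 14 b$ ($P{\left(b \right)} = b \left(-14\right) = - 14 b$)
$P{\left(-693 \right)} - -75120 = \left(-14\right) \left(-693\right) - -75120 = 9702 + 75120 = 84822$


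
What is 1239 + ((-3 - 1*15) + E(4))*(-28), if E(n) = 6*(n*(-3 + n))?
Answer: 1071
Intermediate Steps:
E(n) = 6*n*(-3 + n)
1239 + ((-3 - 1*15) + E(4))*(-28) = 1239 + ((-3 - 1*15) + 6*4*(-3 + 4))*(-28) = 1239 + ((-3 - 15) + 6*4*1)*(-28) = 1239 + (-18 + 24)*(-28) = 1239 + 6*(-28) = 1239 - 168 = 1071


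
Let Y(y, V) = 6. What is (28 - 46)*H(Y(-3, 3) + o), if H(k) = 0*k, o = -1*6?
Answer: 0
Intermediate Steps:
o = -6
H(k) = 0
(28 - 46)*H(Y(-3, 3) + o) = (28 - 46)*0 = -18*0 = 0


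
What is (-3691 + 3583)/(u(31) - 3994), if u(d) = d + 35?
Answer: 27/982 ≈ 0.027495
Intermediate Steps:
u(d) = 35 + d
(-3691 + 3583)/(u(31) - 3994) = (-3691 + 3583)/((35 + 31) - 3994) = -108/(66 - 3994) = -108/(-3928) = -108*(-1/3928) = 27/982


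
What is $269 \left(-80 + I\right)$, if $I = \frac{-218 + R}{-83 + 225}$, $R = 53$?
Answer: $- \frac{3100225}{142} \approx -21833.0$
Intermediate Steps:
$I = - \frac{165}{142}$ ($I = \frac{-218 + 53}{-83 + 225} = - \frac{165}{142} \approx -1.162$)
$269 \left(-80 + I\right) = 269 \left(-80 - \frac{165}{142}\right) = 269 \left(- \frac{11525}{142}\right) = - \frac{3100225}{142}$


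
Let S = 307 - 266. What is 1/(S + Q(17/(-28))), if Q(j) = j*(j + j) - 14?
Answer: 392/10873 ≈ 0.036053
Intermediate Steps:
Q(j) = -14 + 2*j² (Q(j) = j*(2*j) - 14 = 2*j² - 14 = -14 + 2*j²)
S = 41
1/(S + Q(17/(-28))) = 1/(41 + (-14 + 2*(17/(-28))²)) = 1/(41 + (-14 + 2*(17*(-1/28))²)) = 1/(41 + (-14 + 2*(-17/28)²)) = 1/(41 + (-14 + 2*(289/784))) = 1/(41 + (-14 + 289/392)) = 1/(41 - 5199/392) = 1/(10873/392) = 392/10873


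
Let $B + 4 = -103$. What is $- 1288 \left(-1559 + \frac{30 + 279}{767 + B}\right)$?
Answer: $\frac{110406394}{55} \approx 2.0074 \cdot 10^{6}$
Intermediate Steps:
$B = -107$ ($B = -4 - 103 = -107$)
$- 1288 \left(-1559 + \frac{30 + 279}{767 + B}\right) = - 1288 \left(-1559 + \frac{30 + 279}{767 - 107}\right) = - 1288 \left(-1559 + \frac{309}{660}\right) = - 1288 \left(-1559 + 309 \cdot \frac{1}{660}\right) = - 1288 \left(-1559 + \frac{103}{220}\right) = \left(-1288\right) \left(- \frac{342877}{220}\right) = \frac{110406394}{55}$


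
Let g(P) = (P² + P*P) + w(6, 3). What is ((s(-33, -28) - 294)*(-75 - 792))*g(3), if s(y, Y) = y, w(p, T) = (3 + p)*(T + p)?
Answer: 28067391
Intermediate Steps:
g(P) = 81 + 2*P² (g(P) = (P² + P*P) + (6² + 3*3 + 3*6 + 3*6) = (P² + P²) + (36 + 9 + 18 + 18) = 2*P² + 81 = 81 + 2*P²)
((s(-33, -28) - 294)*(-75 - 792))*g(3) = ((-33 - 294)*(-75 - 792))*(81 + 2*3²) = (-327*(-867))*(81 + 2*9) = 283509*(81 + 18) = 283509*99 = 28067391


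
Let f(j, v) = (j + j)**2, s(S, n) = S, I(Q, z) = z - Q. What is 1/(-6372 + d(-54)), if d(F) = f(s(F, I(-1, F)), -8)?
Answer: 1/5292 ≈ 0.00018896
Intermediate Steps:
f(j, v) = 4*j**2 (f(j, v) = (2*j)**2 = 4*j**2)
d(F) = 4*F**2
1/(-6372 + d(-54)) = 1/(-6372 + 4*(-54)**2) = 1/(-6372 + 4*2916) = 1/(-6372 + 11664) = 1/5292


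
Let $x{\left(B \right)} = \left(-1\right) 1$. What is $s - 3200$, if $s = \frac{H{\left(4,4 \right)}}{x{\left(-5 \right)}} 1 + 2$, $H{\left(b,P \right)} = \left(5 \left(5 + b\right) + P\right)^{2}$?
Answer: $-5599$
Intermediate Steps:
$H{\left(b,P \right)} = \left(25 + P + 5 b\right)^{2}$ ($H{\left(b,P \right)} = \left(\left(25 + 5 b\right) + P\right)^{2} = \left(25 + P + 5 b\right)^{2}$)
$x{\left(B \right)} = -1$
$s = -2399$ ($s = \frac{\left(25 + 4 + 5 \cdot 4\right)^{2}}{-1} \cdot 1 + 2 = \left(25 + 4 + 20\right)^{2} \left(-1\right) 1 + 2 = 49^{2} \left(-1\right) 1 + 2 = 2401 \left(-1\right) 1 + 2 = \left(-2401\right) 1 + 2 = -2401 + 2 = -2399$)
$s - 3200 = -2399 - 3200 = -5599$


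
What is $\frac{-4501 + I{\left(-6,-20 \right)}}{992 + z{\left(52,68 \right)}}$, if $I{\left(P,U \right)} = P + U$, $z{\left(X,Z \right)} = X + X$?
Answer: $- \frac{4527}{1096} \approx -4.1305$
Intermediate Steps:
$z{\left(X,Z \right)} = 2 X$
$\frac{-4501 + I{\left(-6,-20 \right)}}{992 + z{\left(52,68 \right)}} = \frac{-4501 - 26}{992 + 2 \cdot 52} = \frac{-4501 - 26}{992 + 104} = - \frac{4527}{1096}$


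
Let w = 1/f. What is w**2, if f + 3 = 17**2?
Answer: 1/81796 ≈ 1.2226e-5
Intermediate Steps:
f = 286 (f = -3 + 17**2 = -3 + 289 = 286)
w = 1/286 ≈ 0.0034965
w**2 = (1/286)**2 = 1/81796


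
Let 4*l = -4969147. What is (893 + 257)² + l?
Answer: 320853/4 ≈ 80213.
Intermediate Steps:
l = -4969147/4 (l = (¼)*(-4969147) = -4969147/4 ≈ -1.2423e+6)
(893 + 257)² + l = (893 + 257)² - 4969147/4 = 1150² - 4969147/4 = 1322500 - 4969147/4 = 320853/4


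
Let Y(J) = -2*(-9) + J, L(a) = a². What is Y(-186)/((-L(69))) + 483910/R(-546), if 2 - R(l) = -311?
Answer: 767982698/496731 ≈ 1546.1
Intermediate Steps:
R(l) = 313 (R(l) = 2 - 1*(-311) = 2 + 311 = 313)
Y(J) = 18 + J
Y(-186)/((-L(69))) + 483910/R(-546) = (18 - 186)/((-1*69²)) + 483910/313 = -168/((-1*4761)) + 483910*(1/313) = -168/(-4761) + 483910/313 = -168*(-1/4761) + 483910/313 = 56/1587 + 483910/313 = 767982698/496731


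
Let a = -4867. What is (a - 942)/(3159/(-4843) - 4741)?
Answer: 28132987/22963822 ≈ 1.2251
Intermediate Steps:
(a - 942)/(3159/(-4843) - 4741) = (-4867 - 942)/(3159/(-4843) - 4741) = -5809/(3159*(-1/4843) - 4741) = -5809/(-3159/4843 - 4741) = -5809/(-22963822/4843) = -5809*(-4843/22963822) = 28132987/22963822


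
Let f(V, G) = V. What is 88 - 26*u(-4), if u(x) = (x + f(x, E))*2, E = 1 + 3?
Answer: 504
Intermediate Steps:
E = 4
u(x) = 4*x (u(x) = (x + x)*2 = (2*x)*2 = 4*x)
88 - 26*u(-4) = 88 - 104*(-4) = 88 - 26*(-16) = 88 + 416 = 504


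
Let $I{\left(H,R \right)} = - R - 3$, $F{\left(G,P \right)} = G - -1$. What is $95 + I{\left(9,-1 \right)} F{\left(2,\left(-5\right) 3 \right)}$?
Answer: $89$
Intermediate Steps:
$F{\left(G,P \right)} = 1 + G$ ($F{\left(G,P \right)} = G + 1 = 1 + G$)
$I{\left(H,R \right)} = -3 - R$
$95 + I{\left(9,-1 \right)} F{\left(2,\left(-5\right) 3 \right)} = 95 + \left(-3 - -1\right) \left(1 + 2\right) = 95 + \left(-3 + 1\right) 3 = 95 - 6 = 89$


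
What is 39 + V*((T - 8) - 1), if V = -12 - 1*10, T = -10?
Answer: 457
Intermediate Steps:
V = -22 (V = -12 - 10 = -22)
39 + V*((T - 8) - 1) = 39 - 22*((-10 - 8) - 1) = 39 - 22*(-18 - 1) = 39 - 22*(-19) = 39 + 418 = 457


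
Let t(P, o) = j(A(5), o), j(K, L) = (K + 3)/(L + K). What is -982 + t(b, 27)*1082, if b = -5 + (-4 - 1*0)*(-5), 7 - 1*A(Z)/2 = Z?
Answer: -22868/31 ≈ -737.68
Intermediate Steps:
A(Z) = 14 - 2*Z
b = 15 (b = -5 + (-4 + 0)*(-5) = -5 - 4*(-5) = -5 + 20 = 15)
j(K, L) = (3 + K)/(K + L)
t(P, o) = 7/(4 + o) (t(P, o) = (3 + (14 - 2*5))/((14 - 2*5) + o) = (3 + (14 - 10))/((14 - 10) + o) = (3 + 4)/(4 + o) = 7/(4 + o))
-982 + t(b, 27)*1082 = -982 + (7/(4 + 27))*1082 = -982 + (7/31)*1082 = -982 + 7574/31 = -22868/31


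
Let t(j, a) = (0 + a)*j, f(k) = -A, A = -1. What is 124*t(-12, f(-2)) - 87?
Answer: -1575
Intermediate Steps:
f(k) = 1 (f(k) = -1*(-1) = 1)
t(j, a) = a*j
124*t(-12, f(-2)) - 87 = 124*(1*(-12)) - 87 = 124*(-12) - 87 = -1488 - 87 = -1575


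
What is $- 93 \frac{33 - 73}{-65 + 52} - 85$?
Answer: $- \frac{4825}{13} \approx -371.15$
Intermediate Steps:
$- 93 \frac{33 - 73}{-65 + 52} - 85 = - 93 \left(- \frac{40}{-13}\right) - 85 = - 93 \left(\left(-40\right) \left(- \frac{1}{13}\right)\right) - 85 = \left(-93\right) \frac{40}{13} - 85 = - \frac{3720}{13} - 85 = - \frac{4825}{13}$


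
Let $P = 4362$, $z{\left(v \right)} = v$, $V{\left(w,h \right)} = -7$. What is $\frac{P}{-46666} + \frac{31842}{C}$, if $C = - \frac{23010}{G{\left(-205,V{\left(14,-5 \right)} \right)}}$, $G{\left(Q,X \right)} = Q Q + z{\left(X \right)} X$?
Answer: $- \frac{5209957355229}{89482055} \approx -58224.0$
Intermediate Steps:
$G{\left(Q,X \right)} = Q^{2} + X^{2}$ ($G{\left(Q,X \right)} = Q Q + X X = Q^{2} + X^{2}$)
$C = - \frac{11505}{21037}$ ($C = - \frac{23010}{\left(-205\right)^{2} + \left(-7\right)^{2}} = - \frac{23010}{42025 + 49} = - \frac{23010}{42074} = \left(-23010\right) \frac{1}{42074} = - \frac{11505}{21037} \approx -0.54689$)
$\frac{P}{-46666} + \frac{31842}{C} = \frac{4362}{-46666} + \frac{31842}{- \frac{11505}{21037}} = 4362 \left(- \frac{1}{46666}\right) + 31842 \left(- \frac{21037}{11505}\right) = - \frac{2181}{23333} - \frac{223286718}{3835} = - \frac{5209957355229}{89482055}$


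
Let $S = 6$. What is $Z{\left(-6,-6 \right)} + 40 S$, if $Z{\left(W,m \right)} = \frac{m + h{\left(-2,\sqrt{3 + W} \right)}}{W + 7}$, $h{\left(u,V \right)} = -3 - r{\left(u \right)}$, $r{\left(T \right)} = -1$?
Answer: $232$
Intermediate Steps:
$h{\left(u,V \right)} = -2$ ($h{\left(u,V \right)} = -3 - -1 = -3 + 1 = -2$)
$Z{\left(W,m \right)} = \frac{-2 + m}{7 + W}$ ($Z{\left(W,m \right)} = \frac{m - 2}{W + 7} = \frac{-2 + m}{7 + W}$)
$Z{\left(-6,-6 \right)} + 40 S = \frac{-2 - 6}{7 - 6} + 40 \cdot 6 = 1^{-1} \left(-8\right) + 240 = 1 \left(-8\right) + 240 = -8 + 240 = 232$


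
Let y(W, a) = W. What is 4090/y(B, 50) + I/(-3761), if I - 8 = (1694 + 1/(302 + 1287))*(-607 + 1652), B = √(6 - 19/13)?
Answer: -2812909227/5976229 + 4090*√767/59 ≈ 1449.2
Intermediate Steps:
B = √767/13 (B = √(6 - 19*1/13) = √(6 - 19/13) = √(59/13) = √767/13 ≈ 2.1304)
I = 2812909227/1589 (I = 8 + (1694 + 1/(302 + 1287))*(-607 + 1652) = 8 + (1694 + 1/1589)*1045 = 8 + (2691767/1589)*1045 = 8 + 2812896515/1589 = 2812909227/1589 ≈ 1.7702e+6)
4090/y(B, 50) + I/(-3761) = 4090/((√767/13)) + (2812909227/1589)/(-3761) = 4090*(√767/59) + (2812909227/1589)*(-1/3761) = 4090*√767/59 - 2812909227/5976229 = -2812909227/5976229 + 4090*√767/59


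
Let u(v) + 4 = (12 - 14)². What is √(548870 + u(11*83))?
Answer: √548870 ≈ 740.86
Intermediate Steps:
u(v) = 0 (u(v) = -4 + (12 - 14)² = -4 + (-2)² = -4 + 4 = 0)
√(548870 + u(11*83)) = √(548870 + 0) = √548870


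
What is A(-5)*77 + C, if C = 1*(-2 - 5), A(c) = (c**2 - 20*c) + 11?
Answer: 10465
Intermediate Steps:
A(c) = 11 + c**2 - 20*c
C = -7 (C = 1*(-7) = -7)
A(-5)*77 + C = (11 + (-5)**2 - 20*(-5))*77 - 7 = (11 + 25 + 100)*77 - 7 = 136*77 - 7 = 10472 - 7 = 10465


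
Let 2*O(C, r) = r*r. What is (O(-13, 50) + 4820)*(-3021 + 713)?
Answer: -14009560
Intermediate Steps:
O(C, r) = r²/2 (O(C, r) = (r*r)/2 = r²/2)
(O(-13, 50) + 4820)*(-3021 + 713) = ((½)*50² + 4820)*(-3021 + 713) = ((½)*2500 + 4820)*(-2308) = (1250 + 4820)*(-2308) = 6070*(-2308) = -14009560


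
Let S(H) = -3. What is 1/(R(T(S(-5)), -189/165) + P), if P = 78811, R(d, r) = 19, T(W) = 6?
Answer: 1/78830 ≈ 1.2686e-5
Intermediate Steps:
1/(R(T(S(-5)), -189/165) + P) = 1/(19 + 78811) = 1/78830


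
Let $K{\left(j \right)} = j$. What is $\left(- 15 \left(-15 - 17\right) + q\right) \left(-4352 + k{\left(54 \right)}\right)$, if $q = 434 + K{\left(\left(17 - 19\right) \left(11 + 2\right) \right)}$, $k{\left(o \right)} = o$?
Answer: $-3816624$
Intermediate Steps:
$q = 408$ ($q = 434 + \left(17 - 19\right) \left(11 + 2\right) = 434 - 26 = 408$)
$\left(- 15 \left(-15 - 17\right) + q\right) \left(-4352 + k{\left(54 \right)}\right) = \left(- 15 \left(-15 - 17\right) + 408\right) \left(-4352 + 54\right) = \left(\left(-15\right) \left(-32\right) + 408\right) \left(-4298\right) = \left(480 + 408\right) \left(-4298\right) = 888 \left(-4298\right) = -3816624$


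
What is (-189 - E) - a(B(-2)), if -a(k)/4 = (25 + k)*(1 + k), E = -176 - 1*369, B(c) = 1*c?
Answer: 264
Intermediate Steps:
B(c) = c
E = -545 (E = -176 - 369 = -545)
a(k) = -4*(1 + k)*(25 + k) (a(k) = -4*(25 + k)*(1 + k) = -4*(1 + k)*(25 + k))
(-189 - E) - a(B(-2)) = (-189 - 1*(-545)) - (-100 - 104*(-2) - 4*(-2)²) = (-189 + 545) - (-100 + 208 - 4*4) = 356 - (-100 + 208 - 16) = 356 - 1*92 = 356 - 92 = 264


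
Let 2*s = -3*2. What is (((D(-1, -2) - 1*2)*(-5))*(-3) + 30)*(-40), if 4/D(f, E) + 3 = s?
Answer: 400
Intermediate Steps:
s = -3 (s = (-3*2)/2 = (1/2)*(-6) = -3)
D(f, E) = -2/3 (D(f, E) = 4/(-3 - 3) = 4/(-6) = 4*(-1/6) = -2/3)
(((D(-1, -2) - 1*2)*(-5))*(-3) + 30)*(-40) = (((-2/3 - 1*2)*(-5))*(-3) + 30)*(-40) = (((-2/3 - 2)*(-5))*(-3) + 30)*(-40) = (-8/3*(-5)*(-3) + 30)*(-40) = ((40/3)*(-3) + 30)*(-40) = (-40 + 30)*(-40) = -10*(-40) = 400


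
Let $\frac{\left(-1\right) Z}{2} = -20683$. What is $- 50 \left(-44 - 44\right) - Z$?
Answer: $-36966$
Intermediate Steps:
$Z = 41366$ ($Z = \left(-2\right) \left(-20683\right) = 41366$)
$- 50 \left(-44 - 44\right) - Z = - 50 \left(-44 - 44\right) - 41366 = \left(-50\right) \left(-88\right) - 41366 = 4400 - 41366 = -36966$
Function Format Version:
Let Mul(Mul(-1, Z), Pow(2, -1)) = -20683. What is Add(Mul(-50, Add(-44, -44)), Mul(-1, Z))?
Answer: -36966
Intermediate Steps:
Z = 41366 (Z = Mul(-2, -20683) = 41366)
Add(Mul(-50, Add(-44, -44)), Mul(-1, Z)) = Add(Mul(-50, Add(-44, -44)), Mul(-1, 41366)) = Add(Mul(-50, -88), -41366) = Add(4400, -41366) = -36966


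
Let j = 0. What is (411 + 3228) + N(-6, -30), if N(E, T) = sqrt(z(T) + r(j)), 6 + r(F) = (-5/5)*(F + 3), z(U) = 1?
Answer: 3639 + 2*I*sqrt(2) ≈ 3639.0 + 2.8284*I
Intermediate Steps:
r(F) = -9 - F (r(F) = -6 + (-5/5)*(F + 3) = -6 + (-5*1/5)*(3 + F) = -6 - (3 + F) = -6 + (-3 - F) = -9 - F)
N(E, T) = 2*I*sqrt(2) (N(E, T) = sqrt(1 + (-9 - 1*0)) = sqrt(1 + (-9 + 0)) = sqrt(1 - 9) = sqrt(-8) = 2*I*sqrt(2))
(411 + 3228) + N(-6, -30) = (411 + 3228) + 2*I*sqrt(2) = 3639 + 2*I*sqrt(2)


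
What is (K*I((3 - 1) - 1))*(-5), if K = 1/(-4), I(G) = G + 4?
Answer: 25/4 ≈ 6.2500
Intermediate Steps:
I(G) = 4 + G
K = -1/4 ≈ -0.25000
(K*I((3 - 1) - 1))*(-5) = -(4 + ((3 - 1) - 1))/4*(-5) = -(4 + (2 - 1))/4*(-5) = -(4 + 1)/4*(-5) = -1/4*5*(-5) = -5/4*(-5) = 25/4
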